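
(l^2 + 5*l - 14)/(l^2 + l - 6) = (l + 7)/(l + 3)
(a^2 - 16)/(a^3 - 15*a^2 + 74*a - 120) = (a + 4)/(a^2 - 11*a + 30)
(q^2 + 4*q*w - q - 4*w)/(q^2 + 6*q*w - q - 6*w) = (q + 4*w)/(q + 6*w)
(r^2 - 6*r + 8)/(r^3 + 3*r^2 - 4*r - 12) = (r - 4)/(r^2 + 5*r + 6)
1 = 1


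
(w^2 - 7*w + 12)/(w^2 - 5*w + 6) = (w - 4)/(w - 2)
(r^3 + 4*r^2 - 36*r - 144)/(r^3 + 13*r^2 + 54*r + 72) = (r - 6)/(r + 3)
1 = 1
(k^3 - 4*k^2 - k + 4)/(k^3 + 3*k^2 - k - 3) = (k - 4)/(k + 3)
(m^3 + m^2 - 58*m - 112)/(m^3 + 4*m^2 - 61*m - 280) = (m + 2)/(m + 5)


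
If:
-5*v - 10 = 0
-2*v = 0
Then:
No Solution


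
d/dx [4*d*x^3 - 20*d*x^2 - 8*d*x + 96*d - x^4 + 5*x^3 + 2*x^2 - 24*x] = 12*d*x^2 - 40*d*x - 8*d - 4*x^3 + 15*x^2 + 4*x - 24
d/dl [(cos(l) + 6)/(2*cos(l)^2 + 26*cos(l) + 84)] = sin(l)/(2*(cos(l) + 7)^2)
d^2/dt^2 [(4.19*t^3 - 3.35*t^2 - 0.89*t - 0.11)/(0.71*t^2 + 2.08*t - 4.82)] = (3.5527136788005e-15*t^5 - 1.4210854715202e-14*t^4 + 73.93053*t^3 - 321.16251*t^2 + 564.8133*t - 175.20734)/(0.357911*t^6 + 3.145584*t^5 + 1.925946*t^4 - 33.710144*t^3 - 13.074732*t^2 + 144.970176*t - 111.980168)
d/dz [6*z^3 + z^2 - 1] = 2*z*(9*z + 1)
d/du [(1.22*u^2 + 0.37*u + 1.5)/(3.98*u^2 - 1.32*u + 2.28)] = (-3.083*u^2 - 6.3768*u + 2.8236)/(15.8404*u^4 - 10.5072*u^3 + 19.8912*u^2 - 6.0192*u + 5.1984)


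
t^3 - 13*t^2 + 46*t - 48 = (t - 8)*(t - 3)*(t - 2)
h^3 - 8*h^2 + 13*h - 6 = (h - 6)*(h - 1)^2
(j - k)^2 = j^2 - 2*j*k + k^2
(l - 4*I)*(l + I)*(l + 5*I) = l^3 + 2*I*l^2 + 19*l + 20*I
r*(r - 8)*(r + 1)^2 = r^4 - 6*r^3 - 15*r^2 - 8*r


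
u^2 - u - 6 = (u - 3)*(u + 2)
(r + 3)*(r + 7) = r^2 + 10*r + 21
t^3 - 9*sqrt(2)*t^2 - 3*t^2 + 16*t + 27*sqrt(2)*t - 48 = (t - 3)*(t - 8*sqrt(2))*(t - sqrt(2))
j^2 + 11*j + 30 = (j + 5)*(j + 6)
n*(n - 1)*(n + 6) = n^3 + 5*n^2 - 6*n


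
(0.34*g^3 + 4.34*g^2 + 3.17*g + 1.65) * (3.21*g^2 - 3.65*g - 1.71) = 1.0914*g^5 + 12.6904*g^4 - 6.2467*g^3 - 13.6954*g^2 - 11.4432*g - 2.8215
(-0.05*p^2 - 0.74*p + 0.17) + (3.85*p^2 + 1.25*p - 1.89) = 3.8*p^2 + 0.51*p - 1.72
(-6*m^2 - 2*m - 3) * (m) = -6*m^3 - 2*m^2 - 3*m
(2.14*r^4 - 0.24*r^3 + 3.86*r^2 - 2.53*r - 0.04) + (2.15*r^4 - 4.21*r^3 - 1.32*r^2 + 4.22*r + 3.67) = 4.29*r^4 - 4.45*r^3 + 2.54*r^2 + 1.69*r + 3.63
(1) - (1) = 0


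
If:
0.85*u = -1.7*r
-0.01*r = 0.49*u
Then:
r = 0.00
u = 0.00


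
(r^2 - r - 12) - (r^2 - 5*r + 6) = 4*r - 18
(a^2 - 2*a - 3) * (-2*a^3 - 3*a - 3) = -2*a^5 + 4*a^4 + 3*a^3 + 3*a^2 + 15*a + 9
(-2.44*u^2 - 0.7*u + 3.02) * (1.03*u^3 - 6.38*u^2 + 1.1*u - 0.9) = -2.5132*u^5 + 14.8462*u^4 + 4.8926*u^3 - 17.8416*u^2 + 3.952*u - 2.718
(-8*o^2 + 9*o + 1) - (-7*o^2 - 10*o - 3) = -o^2 + 19*o + 4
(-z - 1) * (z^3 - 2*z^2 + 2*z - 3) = -z^4 + z^3 + z + 3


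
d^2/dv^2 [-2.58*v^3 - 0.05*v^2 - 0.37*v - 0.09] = -15.48*v - 0.1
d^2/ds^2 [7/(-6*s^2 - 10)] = 21*(5 - 9*s^2)/(3*s^2 + 5)^3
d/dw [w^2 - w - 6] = 2*w - 1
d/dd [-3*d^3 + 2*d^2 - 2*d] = -9*d^2 + 4*d - 2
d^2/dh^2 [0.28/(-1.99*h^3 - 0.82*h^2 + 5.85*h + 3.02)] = ((3.3432*h + 0.4592)*(1.99*h^3 + 0.82*h^2 - 5.85*h - 3.02) - 0.28*(5.97*h^2 + 1.64*h - 5.85)*(11.94*h^2 + 3.28*h - 11.7))/(1.99*h^3 + 0.82*h^2 - 5.85*h - 3.02)^3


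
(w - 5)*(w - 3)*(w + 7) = w^3 - w^2 - 41*w + 105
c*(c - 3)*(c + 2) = c^3 - c^2 - 6*c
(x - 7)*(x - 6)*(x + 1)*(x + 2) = x^4 - 10*x^3 + 5*x^2 + 100*x + 84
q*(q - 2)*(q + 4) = q^3 + 2*q^2 - 8*q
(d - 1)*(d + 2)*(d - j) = d^3 - d^2*j + d^2 - d*j - 2*d + 2*j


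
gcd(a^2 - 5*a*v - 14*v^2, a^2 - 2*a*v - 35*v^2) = -a + 7*v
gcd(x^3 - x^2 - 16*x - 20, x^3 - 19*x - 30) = x^2 - 3*x - 10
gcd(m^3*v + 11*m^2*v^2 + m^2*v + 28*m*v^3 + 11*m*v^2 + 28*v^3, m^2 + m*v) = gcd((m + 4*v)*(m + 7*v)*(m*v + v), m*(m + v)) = 1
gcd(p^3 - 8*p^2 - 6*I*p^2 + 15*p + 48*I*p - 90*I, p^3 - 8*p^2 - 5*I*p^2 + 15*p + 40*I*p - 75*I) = p^2 - 8*p + 15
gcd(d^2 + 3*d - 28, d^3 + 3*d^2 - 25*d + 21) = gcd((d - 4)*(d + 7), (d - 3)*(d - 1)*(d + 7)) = d + 7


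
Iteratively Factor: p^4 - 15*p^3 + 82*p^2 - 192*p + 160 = (p - 2)*(p^3 - 13*p^2 + 56*p - 80) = (p - 4)*(p - 2)*(p^2 - 9*p + 20) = (p - 4)^2*(p - 2)*(p - 5)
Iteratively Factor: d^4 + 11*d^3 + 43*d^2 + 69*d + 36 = (d + 3)*(d^3 + 8*d^2 + 19*d + 12) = (d + 3)*(d + 4)*(d^2 + 4*d + 3) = (d + 1)*(d + 3)*(d + 4)*(d + 3)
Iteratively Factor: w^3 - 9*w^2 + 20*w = (w - 5)*(w^2 - 4*w) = w*(w - 5)*(w - 4)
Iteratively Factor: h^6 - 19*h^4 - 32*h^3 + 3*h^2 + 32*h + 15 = (h + 1)*(h^5 - h^4 - 18*h^3 - 14*h^2 + 17*h + 15) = (h + 1)*(h + 3)*(h^4 - 4*h^3 - 6*h^2 + 4*h + 5) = (h - 1)*(h + 1)*(h + 3)*(h^3 - 3*h^2 - 9*h - 5) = (h - 5)*(h - 1)*(h + 1)*(h + 3)*(h^2 + 2*h + 1) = (h - 5)*(h - 1)*(h + 1)^2*(h + 3)*(h + 1)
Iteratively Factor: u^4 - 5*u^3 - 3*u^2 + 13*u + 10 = (u - 2)*(u^3 - 3*u^2 - 9*u - 5) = (u - 2)*(u + 1)*(u^2 - 4*u - 5) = (u - 5)*(u - 2)*(u + 1)*(u + 1)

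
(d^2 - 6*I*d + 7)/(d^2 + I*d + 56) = (d + I)/(d + 8*I)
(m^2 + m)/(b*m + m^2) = (m + 1)/(b + m)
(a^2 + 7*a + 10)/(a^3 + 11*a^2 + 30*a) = (a + 2)/(a*(a + 6))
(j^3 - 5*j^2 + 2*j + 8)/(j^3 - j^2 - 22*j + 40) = (j + 1)/(j + 5)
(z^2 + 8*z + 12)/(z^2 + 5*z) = (z^2 + 8*z + 12)/(z*(z + 5))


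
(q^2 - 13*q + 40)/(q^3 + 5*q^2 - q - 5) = (q^2 - 13*q + 40)/(q^3 + 5*q^2 - q - 5)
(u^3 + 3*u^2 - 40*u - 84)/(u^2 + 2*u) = u + 1 - 42/u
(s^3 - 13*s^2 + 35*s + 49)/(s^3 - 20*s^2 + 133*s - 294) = (s + 1)/(s - 6)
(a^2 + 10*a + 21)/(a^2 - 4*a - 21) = (a + 7)/(a - 7)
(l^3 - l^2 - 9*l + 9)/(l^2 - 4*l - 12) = (-l^3 + l^2 + 9*l - 9)/(-l^2 + 4*l + 12)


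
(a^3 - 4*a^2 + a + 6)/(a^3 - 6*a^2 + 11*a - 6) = (a + 1)/(a - 1)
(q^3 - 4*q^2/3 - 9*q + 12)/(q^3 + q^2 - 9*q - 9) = (q - 4/3)/(q + 1)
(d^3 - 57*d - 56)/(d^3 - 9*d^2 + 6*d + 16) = (d + 7)/(d - 2)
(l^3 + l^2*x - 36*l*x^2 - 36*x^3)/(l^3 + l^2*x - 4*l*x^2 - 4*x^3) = (-l^2 + 36*x^2)/(-l^2 + 4*x^2)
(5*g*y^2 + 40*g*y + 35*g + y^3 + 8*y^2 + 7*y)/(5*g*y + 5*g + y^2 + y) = y + 7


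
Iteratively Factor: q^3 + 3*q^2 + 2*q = (q + 2)*(q^2 + q) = q*(q + 2)*(q + 1)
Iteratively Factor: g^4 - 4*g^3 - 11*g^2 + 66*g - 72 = (g - 3)*(g^3 - g^2 - 14*g + 24) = (g - 3)*(g + 4)*(g^2 - 5*g + 6) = (g - 3)*(g - 2)*(g + 4)*(g - 3)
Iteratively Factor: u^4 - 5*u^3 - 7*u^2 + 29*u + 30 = (u + 2)*(u^3 - 7*u^2 + 7*u + 15) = (u - 3)*(u + 2)*(u^2 - 4*u - 5) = (u - 5)*(u - 3)*(u + 2)*(u + 1)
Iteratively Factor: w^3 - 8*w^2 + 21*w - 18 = (w - 3)*(w^2 - 5*w + 6) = (w - 3)^2*(w - 2)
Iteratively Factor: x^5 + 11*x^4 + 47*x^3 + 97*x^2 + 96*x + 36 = (x + 3)*(x^4 + 8*x^3 + 23*x^2 + 28*x + 12) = (x + 3)^2*(x^3 + 5*x^2 + 8*x + 4) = (x + 1)*(x + 3)^2*(x^2 + 4*x + 4) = (x + 1)*(x + 2)*(x + 3)^2*(x + 2)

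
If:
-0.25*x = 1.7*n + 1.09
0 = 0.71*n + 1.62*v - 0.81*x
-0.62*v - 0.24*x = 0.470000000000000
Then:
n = -0.48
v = -0.34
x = -1.09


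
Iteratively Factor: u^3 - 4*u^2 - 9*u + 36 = (u + 3)*(u^2 - 7*u + 12) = (u - 3)*(u + 3)*(u - 4)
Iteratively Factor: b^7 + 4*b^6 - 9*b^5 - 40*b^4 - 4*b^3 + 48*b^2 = (b + 2)*(b^6 + 2*b^5 - 13*b^4 - 14*b^3 + 24*b^2) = (b - 1)*(b + 2)*(b^5 + 3*b^4 - 10*b^3 - 24*b^2) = b*(b - 1)*(b + 2)*(b^4 + 3*b^3 - 10*b^2 - 24*b) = b*(b - 1)*(b + 2)^2*(b^3 + b^2 - 12*b) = b^2*(b - 1)*(b + 2)^2*(b^2 + b - 12) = b^2*(b - 1)*(b + 2)^2*(b + 4)*(b - 3)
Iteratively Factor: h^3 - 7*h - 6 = (h - 3)*(h^2 + 3*h + 2) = (h - 3)*(h + 2)*(h + 1)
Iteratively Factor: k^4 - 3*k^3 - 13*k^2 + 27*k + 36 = (k - 3)*(k^3 - 13*k - 12) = (k - 3)*(k + 3)*(k^2 - 3*k - 4) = (k - 4)*(k - 3)*(k + 3)*(k + 1)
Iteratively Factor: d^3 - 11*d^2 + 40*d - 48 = (d - 4)*(d^2 - 7*d + 12) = (d - 4)^2*(d - 3)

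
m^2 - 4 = (m - 2)*(m + 2)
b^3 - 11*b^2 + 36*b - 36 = (b - 6)*(b - 3)*(b - 2)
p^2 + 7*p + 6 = (p + 1)*(p + 6)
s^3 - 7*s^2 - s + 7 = (s - 7)*(s - 1)*(s + 1)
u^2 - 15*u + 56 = (u - 8)*(u - 7)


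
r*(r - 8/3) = r^2 - 8*r/3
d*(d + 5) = d^2 + 5*d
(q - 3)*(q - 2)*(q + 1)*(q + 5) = q^4 + q^3 - 19*q^2 + 11*q + 30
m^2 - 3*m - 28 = (m - 7)*(m + 4)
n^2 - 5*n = n*(n - 5)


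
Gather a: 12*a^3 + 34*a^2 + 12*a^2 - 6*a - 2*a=12*a^3 + 46*a^2 - 8*a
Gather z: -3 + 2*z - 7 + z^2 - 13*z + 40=z^2 - 11*z + 30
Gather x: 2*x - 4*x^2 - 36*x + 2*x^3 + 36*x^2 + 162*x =2*x^3 + 32*x^2 + 128*x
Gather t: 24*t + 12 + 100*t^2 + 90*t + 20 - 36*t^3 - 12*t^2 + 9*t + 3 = -36*t^3 + 88*t^2 + 123*t + 35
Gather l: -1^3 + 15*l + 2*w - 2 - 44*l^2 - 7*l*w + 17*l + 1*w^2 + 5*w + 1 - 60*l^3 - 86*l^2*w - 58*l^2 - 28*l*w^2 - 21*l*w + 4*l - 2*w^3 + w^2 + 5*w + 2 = -60*l^3 + l^2*(-86*w - 102) + l*(-28*w^2 - 28*w + 36) - 2*w^3 + 2*w^2 + 12*w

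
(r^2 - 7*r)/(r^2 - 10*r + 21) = r/(r - 3)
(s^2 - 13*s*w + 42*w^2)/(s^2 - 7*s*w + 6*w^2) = (s - 7*w)/(s - w)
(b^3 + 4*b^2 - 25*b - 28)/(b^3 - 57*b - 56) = (b - 4)/(b - 8)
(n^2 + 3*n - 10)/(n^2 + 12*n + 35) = (n - 2)/(n + 7)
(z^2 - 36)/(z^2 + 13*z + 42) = (z - 6)/(z + 7)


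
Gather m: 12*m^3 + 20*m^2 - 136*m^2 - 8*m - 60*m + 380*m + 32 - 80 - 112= 12*m^3 - 116*m^2 + 312*m - 160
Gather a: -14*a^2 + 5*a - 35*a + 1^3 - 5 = -14*a^2 - 30*a - 4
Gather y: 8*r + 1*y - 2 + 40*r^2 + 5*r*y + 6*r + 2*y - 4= 40*r^2 + 14*r + y*(5*r + 3) - 6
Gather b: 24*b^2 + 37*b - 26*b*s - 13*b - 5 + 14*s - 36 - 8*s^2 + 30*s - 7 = 24*b^2 + b*(24 - 26*s) - 8*s^2 + 44*s - 48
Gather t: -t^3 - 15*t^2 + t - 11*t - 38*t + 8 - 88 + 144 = -t^3 - 15*t^2 - 48*t + 64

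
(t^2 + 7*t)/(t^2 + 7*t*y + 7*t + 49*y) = t/(t + 7*y)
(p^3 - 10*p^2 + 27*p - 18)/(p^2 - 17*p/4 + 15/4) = 4*(p^2 - 7*p + 6)/(4*p - 5)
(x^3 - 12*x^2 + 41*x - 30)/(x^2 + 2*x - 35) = (x^2 - 7*x + 6)/(x + 7)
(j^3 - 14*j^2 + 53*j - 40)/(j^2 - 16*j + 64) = (j^2 - 6*j + 5)/(j - 8)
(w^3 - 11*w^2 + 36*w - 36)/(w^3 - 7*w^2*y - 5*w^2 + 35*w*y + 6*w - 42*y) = (6 - w)/(-w + 7*y)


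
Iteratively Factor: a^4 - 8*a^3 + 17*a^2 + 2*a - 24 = (a - 3)*(a^3 - 5*a^2 + 2*a + 8) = (a - 3)*(a - 2)*(a^2 - 3*a - 4) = (a - 3)*(a - 2)*(a + 1)*(a - 4)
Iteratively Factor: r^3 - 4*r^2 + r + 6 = (r - 2)*(r^2 - 2*r - 3) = (r - 3)*(r - 2)*(r + 1)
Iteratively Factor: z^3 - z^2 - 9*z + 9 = (z - 1)*(z^2 - 9) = (z - 1)*(z + 3)*(z - 3)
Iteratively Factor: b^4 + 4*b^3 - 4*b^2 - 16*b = (b + 2)*(b^3 + 2*b^2 - 8*b) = (b - 2)*(b + 2)*(b^2 + 4*b) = b*(b - 2)*(b + 2)*(b + 4)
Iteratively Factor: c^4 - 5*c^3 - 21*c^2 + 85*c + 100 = (c + 4)*(c^3 - 9*c^2 + 15*c + 25) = (c - 5)*(c + 4)*(c^2 - 4*c - 5) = (c - 5)^2*(c + 4)*(c + 1)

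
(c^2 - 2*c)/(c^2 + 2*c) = (c - 2)/(c + 2)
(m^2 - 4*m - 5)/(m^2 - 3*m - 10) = (m + 1)/(m + 2)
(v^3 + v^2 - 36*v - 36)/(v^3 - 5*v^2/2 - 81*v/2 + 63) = 2*(v^2 - 5*v - 6)/(2*v^2 - 17*v + 21)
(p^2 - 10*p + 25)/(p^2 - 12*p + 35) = (p - 5)/(p - 7)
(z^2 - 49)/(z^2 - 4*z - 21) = (z + 7)/(z + 3)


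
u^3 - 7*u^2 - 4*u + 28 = (u - 7)*(u - 2)*(u + 2)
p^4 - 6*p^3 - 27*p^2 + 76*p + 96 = (p - 8)*(p - 3)*(p + 1)*(p + 4)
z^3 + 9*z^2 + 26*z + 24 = (z + 2)*(z + 3)*(z + 4)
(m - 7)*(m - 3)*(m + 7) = m^3 - 3*m^2 - 49*m + 147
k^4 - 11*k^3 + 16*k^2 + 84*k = k*(k - 7)*(k - 6)*(k + 2)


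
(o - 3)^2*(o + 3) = o^3 - 3*o^2 - 9*o + 27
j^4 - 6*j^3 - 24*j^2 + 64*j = j*(j - 8)*(j - 2)*(j + 4)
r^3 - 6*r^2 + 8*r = r*(r - 4)*(r - 2)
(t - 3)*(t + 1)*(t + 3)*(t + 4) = t^4 + 5*t^3 - 5*t^2 - 45*t - 36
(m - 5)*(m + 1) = m^2 - 4*m - 5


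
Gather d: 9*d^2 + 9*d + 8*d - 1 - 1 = 9*d^2 + 17*d - 2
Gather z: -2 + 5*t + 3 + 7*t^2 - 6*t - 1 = 7*t^2 - t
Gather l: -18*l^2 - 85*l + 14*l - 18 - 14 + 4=-18*l^2 - 71*l - 28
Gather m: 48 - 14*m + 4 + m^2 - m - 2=m^2 - 15*m + 50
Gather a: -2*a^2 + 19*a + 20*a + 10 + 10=-2*a^2 + 39*a + 20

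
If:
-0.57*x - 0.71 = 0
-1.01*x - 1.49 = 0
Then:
No Solution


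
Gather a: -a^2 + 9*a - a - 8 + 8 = -a^2 + 8*a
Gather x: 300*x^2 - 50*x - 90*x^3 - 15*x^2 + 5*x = -90*x^3 + 285*x^2 - 45*x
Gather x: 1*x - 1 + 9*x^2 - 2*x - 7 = 9*x^2 - x - 8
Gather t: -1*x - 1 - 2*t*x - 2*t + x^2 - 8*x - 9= t*(-2*x - 2) + x^2 - 9*x - 10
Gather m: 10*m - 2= 10*m - 2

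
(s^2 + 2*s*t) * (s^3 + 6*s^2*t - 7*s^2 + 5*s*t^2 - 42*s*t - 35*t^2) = s^5 + 8*s^4*t - 7*s^4 + 17*s^3*t^2 - 56*s^3*t + 10*s^2*t^3 - 119*s^2*t^2 - 70*s*t^3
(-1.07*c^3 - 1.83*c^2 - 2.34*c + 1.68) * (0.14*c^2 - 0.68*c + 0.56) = -0.1498*c^5 + 0.4714*c^4 + 0.3176*c^3 + 0.8016*c^2 - 2.4528*c + 0.9408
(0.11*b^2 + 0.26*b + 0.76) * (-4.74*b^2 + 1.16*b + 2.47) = -0.5214*b^4 - 1.1048*b^3 - 3.0291*b^2 + 1.5238*b + 1.8772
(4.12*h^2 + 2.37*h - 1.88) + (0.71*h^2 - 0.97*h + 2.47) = 4.83*h^2 + 1.4*h + 0.59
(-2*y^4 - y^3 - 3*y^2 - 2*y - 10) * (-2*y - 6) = 4*y^5 + 14*y^4 + 12*y^3 + 22*y^2 + 32*y + 60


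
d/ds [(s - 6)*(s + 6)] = 2*s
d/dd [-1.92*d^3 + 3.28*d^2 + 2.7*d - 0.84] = -5.76*d^2 + 6.56*d + 2.7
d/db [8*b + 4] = 8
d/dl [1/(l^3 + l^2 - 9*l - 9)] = (-3*l^2 - 2*l + 9)/(l^3 + l^2 - 9*l - 9)^2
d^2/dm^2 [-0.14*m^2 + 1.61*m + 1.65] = -0.280000000000000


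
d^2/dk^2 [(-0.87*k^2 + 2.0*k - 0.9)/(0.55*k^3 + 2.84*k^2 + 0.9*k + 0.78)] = (-0.526350000000001*k^6 + 3.63*k^5 + 18.0609*k^4 + 17.46226*k^3 - 44.959896*k^2 - 38.0682*k - 1.337256)/(0.166375*k^9 + 2.5773*k^8 + 14.12499*k^7 + 32.048954*k^6 + 30.42378*k^5 + 28.091304*k^4 + 13.69494*k^3 + 7.078968*k^2 + 1.64268*k + 0.474552)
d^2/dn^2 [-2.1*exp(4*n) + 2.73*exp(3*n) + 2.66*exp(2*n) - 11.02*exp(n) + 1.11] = (-33.6*exp(3*n) + 24.57*exp(2*n) + 10.64*exp(n) - 11.02)*exp(n)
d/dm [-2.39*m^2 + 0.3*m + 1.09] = 0.3 - 4.78*m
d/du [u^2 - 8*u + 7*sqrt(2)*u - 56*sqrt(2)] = 2*u - 8 + 7*sqrt(2)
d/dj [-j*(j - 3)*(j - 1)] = -3*j^2 + 8*j - 3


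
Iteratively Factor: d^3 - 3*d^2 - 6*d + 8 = (d - 4)*(d^2 + d - 2) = (d - 4)*(d - 1)*(d + 2)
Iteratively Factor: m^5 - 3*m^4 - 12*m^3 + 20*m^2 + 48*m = (m + 2)*(m^4 - 5*m^3 - 2*m^2 + 24*m) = m*(m + 2)*(m^3 - 5*m^2 - 2*m + 24) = m*(m + 2)^2*(m^2 - 7*m + 12) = m*(m - 3)*(m + 2)^2*(m - 4)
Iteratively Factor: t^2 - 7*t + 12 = (t - 4)*(t - 3)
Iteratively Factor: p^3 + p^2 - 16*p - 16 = (p + 4)*(p^2 - 3*p - 4) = (p - 4)*(p + 4)*(p + 1)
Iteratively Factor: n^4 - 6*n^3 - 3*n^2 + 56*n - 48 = (n - 1)*(n^3 - 5*n^2 - 8*n + 48) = (n - 1)*(n + 3)*(n^2 - 8*n + 16) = (n - 4)*(n - 1)*(n + 3)*(n - 4)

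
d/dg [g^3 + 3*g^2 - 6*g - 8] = 3*g^2 + 6*g - 6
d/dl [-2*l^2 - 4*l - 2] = -4*l - 4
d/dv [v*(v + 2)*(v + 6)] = 3*v^2 + 16*v + 12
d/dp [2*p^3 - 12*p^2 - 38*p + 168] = 6*p^2 - 24*p - 38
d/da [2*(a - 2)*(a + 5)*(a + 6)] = 6*a^2 + 36*a + 16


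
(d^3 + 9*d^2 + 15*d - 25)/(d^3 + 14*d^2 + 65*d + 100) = (d - 1)/(d + 4)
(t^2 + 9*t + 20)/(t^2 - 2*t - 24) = (t + 5)/(t - 6)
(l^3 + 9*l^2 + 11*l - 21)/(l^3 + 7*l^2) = 1 + 2/l - 3/l^2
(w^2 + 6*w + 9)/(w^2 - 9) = (w + 3)/(w - 3)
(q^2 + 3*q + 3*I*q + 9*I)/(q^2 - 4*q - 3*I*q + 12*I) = (q^2 + 3*q*(1 + I) + 9*I)/(q^2 - q*(4 + 3*I) + 12*I)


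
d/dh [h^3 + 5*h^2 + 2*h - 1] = 3*h^2 + 10*h + 2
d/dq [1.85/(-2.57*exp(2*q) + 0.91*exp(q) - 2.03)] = (9.509*exp(q) - 1.6835)*exp(q)/(2.57*exp(2*q) - 0.91*exp(q) + 2.03)^2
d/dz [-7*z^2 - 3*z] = -14*z - 3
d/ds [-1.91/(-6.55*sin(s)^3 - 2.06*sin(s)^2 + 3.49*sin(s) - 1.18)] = (-37.5315*sin(s)^2 - 7.8692*sin(s) + 6.6659)*cos(s)/(6.55*sin(s)^3 + 2.06*sin(s)^2 - 3.49*sin(s) + 1.18)^2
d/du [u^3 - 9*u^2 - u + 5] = 3*u^2 - 18*u - 1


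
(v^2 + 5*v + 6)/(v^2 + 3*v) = (v + 2)/v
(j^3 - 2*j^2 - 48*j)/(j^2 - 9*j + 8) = j*(j + 6)/(j - 1)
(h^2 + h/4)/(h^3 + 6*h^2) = (h + 1/4)/(h*(h + 6))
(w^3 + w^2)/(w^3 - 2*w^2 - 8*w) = w*(w + 1)/(w^2 - 2*w - 8)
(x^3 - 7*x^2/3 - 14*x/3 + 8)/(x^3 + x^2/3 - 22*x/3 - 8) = (3*x - 4)/(3*x + 4)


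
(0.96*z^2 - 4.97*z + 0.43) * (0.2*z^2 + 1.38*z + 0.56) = 0.192*z^4 + 0.3308*z^3 - 6.235*z^2 - 2.1898*z + 0.2408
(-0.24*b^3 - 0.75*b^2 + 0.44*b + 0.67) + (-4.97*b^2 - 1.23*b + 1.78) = -0.24*b^3 - 5.72*b^2 - 0.79*b + 2.45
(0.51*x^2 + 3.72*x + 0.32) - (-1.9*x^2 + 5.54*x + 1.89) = 2.41*x^2 - 1.82*x - 1.57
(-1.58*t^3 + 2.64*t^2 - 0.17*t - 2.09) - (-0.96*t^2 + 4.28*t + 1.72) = -1.58*t^3 + 3.6*t^2 - 4.45*t - 3.81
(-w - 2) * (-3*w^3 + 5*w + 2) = 3*w^4 + 6*w^3 - 5*w^2 - 12*w - 4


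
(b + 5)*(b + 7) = b^2 + 12*b + 35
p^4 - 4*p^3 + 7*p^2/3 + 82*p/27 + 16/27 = (p - 8/3)*(p - 2)*(p + 1/3)^2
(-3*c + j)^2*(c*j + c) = 9*c^3*j + 9*c^3 - 6*c^2*j^2 - 6*c^2*j + c*j^3 + c*j^2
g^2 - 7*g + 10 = (g - 5)*(g - 2)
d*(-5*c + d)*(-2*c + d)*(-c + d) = -10*c^3*d + 17*c^2*d^2 - 8*c*d^3 + d^4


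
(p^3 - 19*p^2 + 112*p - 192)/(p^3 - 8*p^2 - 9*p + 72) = (p - 8)/(p + 3)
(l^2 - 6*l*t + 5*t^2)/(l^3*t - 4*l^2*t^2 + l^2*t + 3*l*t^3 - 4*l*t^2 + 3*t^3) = (-l + 5*t)/(t*(-l^2 + 3*l*t - l + 3*t))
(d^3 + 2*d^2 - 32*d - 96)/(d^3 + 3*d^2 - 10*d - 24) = (d^2 - 2*d - 24)/(d^2 - d - 6)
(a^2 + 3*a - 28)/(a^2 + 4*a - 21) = (a - 4)/(a - 3)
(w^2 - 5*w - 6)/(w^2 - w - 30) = (w + 1)/(w + 5)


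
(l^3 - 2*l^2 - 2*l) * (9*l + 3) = 9*l^4 - 15*l^3 - 24*l^2 - 6*l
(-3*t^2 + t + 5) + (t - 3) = -3*t^2 + 2*t + 2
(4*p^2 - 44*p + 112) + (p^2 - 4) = 5*p^2 - 44*p + 108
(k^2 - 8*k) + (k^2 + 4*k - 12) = 2*k^2 - 4*k - 12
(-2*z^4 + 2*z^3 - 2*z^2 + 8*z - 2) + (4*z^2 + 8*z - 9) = -2*z^4 + 2*z^3 + 2*z^2 + 16*z - 11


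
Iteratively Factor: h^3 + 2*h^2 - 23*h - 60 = (h - 5)*(h^2 + 7*h + 12) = (h - 5)*(h + 3)*(h + 4)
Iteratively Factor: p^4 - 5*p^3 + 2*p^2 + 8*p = (p - 4)*(p^3 - p^2 - 2*p) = (p - 4)*(p + 1)*(p^2 - 2*p) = (p - 4)*(p - 2)*(p + 1)*(p)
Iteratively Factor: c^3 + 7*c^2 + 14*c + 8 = (c + 2)*(c^2 + 5*c + 4) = (c + 2)*(c + 4)*(c + 1)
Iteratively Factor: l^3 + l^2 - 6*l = (l - 2)*(l^2 + 3*l) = l*(l - 2)*(l + 3)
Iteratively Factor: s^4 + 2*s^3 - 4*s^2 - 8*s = (s + 2)*(s^3 - 4*s) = (s + 2)^2*(s^2 - 2*s) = s*(s + 2)^2*(s - 2)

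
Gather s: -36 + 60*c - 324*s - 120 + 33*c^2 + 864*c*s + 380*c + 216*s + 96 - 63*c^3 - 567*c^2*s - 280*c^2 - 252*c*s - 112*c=-63*c^3 - 247*c^2 + 328*c + s*(-567*c^2 + 612*c - 108) - 60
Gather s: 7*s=7*s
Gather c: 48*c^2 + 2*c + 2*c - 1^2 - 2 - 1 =48*c^2 + 4*c - 4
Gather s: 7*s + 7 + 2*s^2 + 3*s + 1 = 2*s^2 + 10*s + 8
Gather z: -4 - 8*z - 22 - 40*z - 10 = -48*z - 36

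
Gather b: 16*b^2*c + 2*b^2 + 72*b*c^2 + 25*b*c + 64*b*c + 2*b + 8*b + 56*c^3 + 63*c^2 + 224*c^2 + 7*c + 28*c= b^2*(16*c + 2) + b*(72*c^2 + 89*c + 10) + 56*c^3 + 287*c^2 + 35*c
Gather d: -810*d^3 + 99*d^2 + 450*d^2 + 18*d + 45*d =-810*d^3 + 549*d^2 + 63*d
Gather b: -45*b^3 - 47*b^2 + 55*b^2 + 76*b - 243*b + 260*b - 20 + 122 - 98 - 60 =-45*b^3 + 8*b^2 + 93*b - 56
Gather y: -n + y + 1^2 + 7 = -n + y + 8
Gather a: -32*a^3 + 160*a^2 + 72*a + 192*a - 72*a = -32*a^3 + 160*a^2 + 192*a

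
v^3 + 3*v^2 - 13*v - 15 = (v - 3)*(v + 1)*(v + 5)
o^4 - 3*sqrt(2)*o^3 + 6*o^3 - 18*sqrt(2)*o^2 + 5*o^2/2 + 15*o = o*(o + 6)*(o - 5*sqrt(2)/2)*(o - sqrt(2)/2)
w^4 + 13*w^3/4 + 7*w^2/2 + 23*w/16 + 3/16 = (w + 1/4)*(w + 1/2)*(w + 1)*(w + 3/2)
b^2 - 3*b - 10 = (b - 5)*(b + 2)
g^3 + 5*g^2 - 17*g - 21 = (g - 3)*(g + 1)*(g + 7)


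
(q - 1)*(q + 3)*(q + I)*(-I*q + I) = -I*q^4 + q^3 - I*q^3 + q^2 + 5*I*q^2 - 5*q - 3*I*q + 3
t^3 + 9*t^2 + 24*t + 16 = (t + 1)*(t + 4)^2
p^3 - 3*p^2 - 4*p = p*(p - 4)*(p + 1)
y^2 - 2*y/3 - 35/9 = (y - 7/3)*(y + 5/3)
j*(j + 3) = j^2 + 3*j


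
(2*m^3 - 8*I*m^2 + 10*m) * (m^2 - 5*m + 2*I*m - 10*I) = 2*m^5 - 10*m^4 - 4*I*m^4 + 26*m^3 + 20*I*m^3 - 130*m^2 + 20*I*m^2 - 100*I*m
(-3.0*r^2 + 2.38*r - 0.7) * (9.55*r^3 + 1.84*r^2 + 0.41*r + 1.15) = -28.65*r^5 + 17.209*r^4 - 3.5358*r^3 - 3.7622*r^2 + 2.45*r - 0.805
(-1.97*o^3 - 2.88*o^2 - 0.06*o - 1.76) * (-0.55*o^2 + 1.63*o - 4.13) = 1.0835*o^5 - 1.6271*o^4 + 3.4747*o^3 + 12.7646*o^2 - 2.621*o + 7.2688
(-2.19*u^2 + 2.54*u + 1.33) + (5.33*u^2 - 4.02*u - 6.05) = 3.14*u^2 - 1.48*u - 4.72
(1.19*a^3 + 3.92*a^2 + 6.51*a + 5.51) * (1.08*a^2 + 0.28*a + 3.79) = 1.2852*a^5 + 4.5668*a^4 + 12.6385*a^3 + 22.6304*a^2 + 26.2157*a + 20.8829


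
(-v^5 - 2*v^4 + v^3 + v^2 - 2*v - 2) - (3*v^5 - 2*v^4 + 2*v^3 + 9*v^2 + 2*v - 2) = -4*v^5 - v^3 - 8*v^2 - 4*v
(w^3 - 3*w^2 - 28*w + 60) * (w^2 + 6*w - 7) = w^5 + 3*w^4 - 53*w^3 - 87*w^2 + 556*w - 420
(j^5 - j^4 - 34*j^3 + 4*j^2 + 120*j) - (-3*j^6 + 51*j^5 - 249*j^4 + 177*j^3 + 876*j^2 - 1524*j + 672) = 3*j^6 - 50*j^5 + 248*j^4 - 211*j^3 - 872*j^2 + 1644*j - 672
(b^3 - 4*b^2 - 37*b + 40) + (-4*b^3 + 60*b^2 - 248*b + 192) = -3*b^3 + 56*b^2 - 285*b + 232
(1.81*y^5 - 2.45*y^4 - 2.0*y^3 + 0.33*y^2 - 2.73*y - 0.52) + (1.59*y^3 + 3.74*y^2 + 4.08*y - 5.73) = 1.81*y^5 - 2.45*y^4 - 0.41*y^3 + 4.07*y^2 + 1.35*y - 6.25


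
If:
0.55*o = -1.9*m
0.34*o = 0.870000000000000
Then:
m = -0.74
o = 2.56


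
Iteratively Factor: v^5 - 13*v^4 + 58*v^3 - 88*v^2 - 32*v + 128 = (v - 4)*(v^4 - 9*v^3 + 22*v^2 - 32) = (v - 4)*(v + 1)*(v^3 - 10*v^2 + 32*v - 32) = (v - 4)^2*(v + 1)*(v^2 - 6*v + 8) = (v - 4)^3*(v + 1)*(v - 2)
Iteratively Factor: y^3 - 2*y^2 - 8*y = (y - 4)*(y^2 + 2*y) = (y - 4)*(y + 2)*(y)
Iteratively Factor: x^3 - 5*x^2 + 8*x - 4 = (x - 1)*(x^2 - 4*x + 4) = (x - 2)*(x - 1)*(x - 2)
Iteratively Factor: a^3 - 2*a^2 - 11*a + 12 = (a - 1)*(a^2 - a - 12) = (a - 1)*(a + 3)*(a - 4)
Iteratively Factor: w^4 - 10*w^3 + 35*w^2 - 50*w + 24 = (w - 2)*(w^3 - 8*w^2 + 19*w - 12) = (w - 3)*(w - 2)*(w^2 - 5*w + 4) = (w - 3)*(w - 2)*(w - 1)*(w - 4)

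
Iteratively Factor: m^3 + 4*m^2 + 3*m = (m + 1)*(m^2 + 3*m) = m*(m + 1)*(m + 3)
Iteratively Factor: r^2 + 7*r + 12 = (r + 3)*(r + 4)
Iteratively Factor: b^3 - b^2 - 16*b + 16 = (b - 1)*(b^2 - 16) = (b - 4)*(b - 1)*(b + 4)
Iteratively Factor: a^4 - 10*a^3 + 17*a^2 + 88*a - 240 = (a + 3)*(a^3 - 13*a^2 + 56*a - 80) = (a - 4)*(a + 3)*(a^2 - 9*a + 20) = (a - 4)^2*(a + 3)*(a - 5)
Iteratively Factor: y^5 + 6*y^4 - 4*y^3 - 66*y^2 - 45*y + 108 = (y + 3)*(y^4 + 3*y^3 - 13*y^2 - 27*y + 36) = (y - 1)*(y + 3)*(y^3 + 4*y^2 - 9*y - 36) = (y - 3)*(y - 1)*(y + 3)*(y^2 + 7*y + 12) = (y - 3)*(y - 1)*(y + 3)^2*(y + 4)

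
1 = 1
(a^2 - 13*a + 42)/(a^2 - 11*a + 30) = (a - 7)/(a - 5)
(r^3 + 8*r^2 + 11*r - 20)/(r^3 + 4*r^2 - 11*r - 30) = (r^2 + 3*r - 4)/(r^2 - r - 6)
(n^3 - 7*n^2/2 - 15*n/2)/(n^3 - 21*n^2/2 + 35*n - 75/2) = n*(2*n + 3)/(2*n^2 - 11*n + 15)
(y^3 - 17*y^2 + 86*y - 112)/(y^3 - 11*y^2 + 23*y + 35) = (y^2 - 10*y + 16)/(y^2 - 4*y - 5)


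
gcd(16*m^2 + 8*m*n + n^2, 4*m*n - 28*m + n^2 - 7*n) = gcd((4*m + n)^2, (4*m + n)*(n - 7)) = 4*m + n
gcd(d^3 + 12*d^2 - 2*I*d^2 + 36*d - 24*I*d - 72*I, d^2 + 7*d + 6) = d + 6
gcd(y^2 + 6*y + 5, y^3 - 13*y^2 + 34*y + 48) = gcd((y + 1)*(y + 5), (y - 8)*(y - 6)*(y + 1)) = y + 1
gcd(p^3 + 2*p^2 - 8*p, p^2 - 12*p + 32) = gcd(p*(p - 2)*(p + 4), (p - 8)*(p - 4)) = 1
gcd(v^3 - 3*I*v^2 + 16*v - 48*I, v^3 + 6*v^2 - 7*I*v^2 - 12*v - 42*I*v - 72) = v^2 - 7*I*v - 12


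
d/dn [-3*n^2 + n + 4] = 1 - 6*n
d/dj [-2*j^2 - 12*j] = -4*j - 12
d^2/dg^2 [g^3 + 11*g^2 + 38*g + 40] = 6*g + 22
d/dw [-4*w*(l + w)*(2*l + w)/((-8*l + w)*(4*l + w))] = 4*(64*l^4 + 192*l^3*w + 110*l^2*w^2 + 8*l*w^3 - w^4)/(1024*l^4 + 256*l^3*w - 48*l^2*w^2 - 8*l*w^3 + w^4)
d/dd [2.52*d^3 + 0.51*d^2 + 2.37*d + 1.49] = 7.56*d^2 + 1.02*d + 2.37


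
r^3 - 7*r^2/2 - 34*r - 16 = (r - 8)*(r + 1/2)*(r + 4)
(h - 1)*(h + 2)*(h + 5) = h^3 + 6*h^2 + 3*h - 10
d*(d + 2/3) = d^2 + 2*d/3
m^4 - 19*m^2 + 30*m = m*(m - 3)*(m - 2)*(m + 5)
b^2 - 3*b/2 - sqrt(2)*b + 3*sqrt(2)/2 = (b - 3/2)*(b - sqrt(2))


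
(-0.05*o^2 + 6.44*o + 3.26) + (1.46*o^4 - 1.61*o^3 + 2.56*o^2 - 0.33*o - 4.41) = 1.46*o^4 - 1.61*o^3 + 2.51*o^2 + 6.11*o - 1.15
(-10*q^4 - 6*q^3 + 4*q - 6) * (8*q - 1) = -80*q^5 - 38*q^4 + 6*q^3 + 32*q^2 - 52*q + 6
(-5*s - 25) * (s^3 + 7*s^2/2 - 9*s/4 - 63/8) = -5*s^4 - 85*s^3/2 - 305*s^2/4 + 765*s/8 + 1575/8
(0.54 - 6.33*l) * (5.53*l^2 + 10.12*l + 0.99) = -35.0049*l^3 - 61.0734*l^2 - 0.8019*l + 0.5346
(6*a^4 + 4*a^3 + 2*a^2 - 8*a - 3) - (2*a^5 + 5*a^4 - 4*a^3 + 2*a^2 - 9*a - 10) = -2*a^5 + a^4 + 8*a^3 + a + 7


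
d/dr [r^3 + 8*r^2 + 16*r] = 3*r^2 + 16*r + 16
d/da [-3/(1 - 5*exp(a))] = -15*exp(a)/(5*exp(a) - 1)^2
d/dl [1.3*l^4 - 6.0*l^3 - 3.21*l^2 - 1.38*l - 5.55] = 5.2*l^3 - 18.0*l^2 - 6.42*l - 1.38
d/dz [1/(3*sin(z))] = -cos(z)/(3*sin(z)^2)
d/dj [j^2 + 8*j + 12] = 2*j + 8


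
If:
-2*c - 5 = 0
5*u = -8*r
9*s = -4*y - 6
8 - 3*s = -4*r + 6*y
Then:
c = -5/2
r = 7*y/6 - 5/2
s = -4*y/9 - 2/3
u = 4 - 28*y/15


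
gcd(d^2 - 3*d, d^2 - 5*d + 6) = d - 3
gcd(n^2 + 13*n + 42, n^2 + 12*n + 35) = n + 7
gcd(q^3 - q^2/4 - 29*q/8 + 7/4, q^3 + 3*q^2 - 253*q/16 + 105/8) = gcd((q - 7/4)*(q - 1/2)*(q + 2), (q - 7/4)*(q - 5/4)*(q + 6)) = q - 7/4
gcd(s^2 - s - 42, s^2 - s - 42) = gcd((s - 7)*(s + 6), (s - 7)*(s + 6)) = s^2 - s - 42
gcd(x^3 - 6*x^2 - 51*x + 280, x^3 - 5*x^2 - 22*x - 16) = x - 8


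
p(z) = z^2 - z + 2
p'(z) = 2*z - 1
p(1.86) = 3.60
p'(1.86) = 2.72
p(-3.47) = 17.51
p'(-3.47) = -7.94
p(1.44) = 2.63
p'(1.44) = 1.88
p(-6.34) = 48.54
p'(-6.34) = -13.68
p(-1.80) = 7.04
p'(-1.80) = -4.60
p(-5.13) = 33.45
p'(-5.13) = -11.26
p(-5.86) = 42.20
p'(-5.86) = -12.72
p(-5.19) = 34.13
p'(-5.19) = -11.38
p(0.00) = 2.00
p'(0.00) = -1.00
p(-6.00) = 44.00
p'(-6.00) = -13.00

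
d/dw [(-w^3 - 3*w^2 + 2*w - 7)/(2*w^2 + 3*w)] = (-2*w^4 - 6*w^3 - 13*w^2 + 28*w + 21)/(w^2*(4*w^2 + 12*w + 9))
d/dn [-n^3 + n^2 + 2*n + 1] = -3*n^2 + 2*n + 2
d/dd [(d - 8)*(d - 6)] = 2*d - 14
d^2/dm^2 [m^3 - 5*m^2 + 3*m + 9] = 6*m - 10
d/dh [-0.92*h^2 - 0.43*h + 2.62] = -1.84*h - 0.43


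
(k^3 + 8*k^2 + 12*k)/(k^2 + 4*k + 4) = k*(k + 6)/(k + 2)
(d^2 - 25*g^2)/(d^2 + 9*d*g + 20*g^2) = (d - 5*g)/(d + 4*g)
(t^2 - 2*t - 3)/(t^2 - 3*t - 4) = (t - 3)/(t - 4)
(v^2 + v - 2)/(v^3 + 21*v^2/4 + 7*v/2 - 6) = 4*(v - 1)/(4*v^2 + 13*v - 12)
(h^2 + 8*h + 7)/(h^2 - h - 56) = (h + 1)/(h - 8)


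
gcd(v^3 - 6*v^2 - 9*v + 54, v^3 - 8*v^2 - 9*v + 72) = v^2 - 9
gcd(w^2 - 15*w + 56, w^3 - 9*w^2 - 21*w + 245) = w - 7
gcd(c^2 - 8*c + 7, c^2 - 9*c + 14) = c - 7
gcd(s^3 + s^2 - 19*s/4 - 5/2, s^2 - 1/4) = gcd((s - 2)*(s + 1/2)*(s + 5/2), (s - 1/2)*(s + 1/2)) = s + 1/2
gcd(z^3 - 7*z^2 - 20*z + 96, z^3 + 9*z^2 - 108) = z - 3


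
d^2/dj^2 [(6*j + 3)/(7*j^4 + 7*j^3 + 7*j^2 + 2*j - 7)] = 6*(588*j^7 + 1274*j^6 + 1323*j^5 + 945*j^4 + 1470*j^3 + 1071*j^2 + 483*j + 81)/(343*j^12 + 1029*j^11 + 2058*j^10 + 2695*j^9 + 1617*j^8 - 147*j^7 - 2072*j^6 - 2268*j^5 - 504*j^4 + 449*j^3 + 945*j^2 + 294*j - 343)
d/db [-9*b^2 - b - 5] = -18*b - 1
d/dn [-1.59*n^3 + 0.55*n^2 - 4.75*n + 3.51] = -4.77*n^2 + 1.1*n - 4.75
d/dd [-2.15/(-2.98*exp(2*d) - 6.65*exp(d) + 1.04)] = (-12.814*exp(d) - 14.2975)*exp(d)/(2.98*exp(2*d) + 6.65*exp(d) - 1.04)^2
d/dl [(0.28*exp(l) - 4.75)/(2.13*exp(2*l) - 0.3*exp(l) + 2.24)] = (-0.5964*exp(2*l) + 20.235*exp(l) - 0.7978)*exp(l)/(4.5369*exp(4*l) - 1.278*exp(3*l) + 9.6324*exp(2*l) - 1.344*exp(l) + 5.0176)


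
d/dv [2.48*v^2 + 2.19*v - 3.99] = 4.96*v + 2.19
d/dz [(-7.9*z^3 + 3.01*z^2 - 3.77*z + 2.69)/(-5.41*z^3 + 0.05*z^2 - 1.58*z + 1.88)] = (15.8891*z^4 - 15.8274*z^3 - 5.4646*z^2 + 11.0486*z - 2.8374)/(29.2681*z^6 - 0.541*z^5 + 17.0981*z^4 - 20.4996*z^3 + 2.6844*z^2 - 5.9408*z + 3.5344)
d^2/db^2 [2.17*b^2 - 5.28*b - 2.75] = 4.34000000000000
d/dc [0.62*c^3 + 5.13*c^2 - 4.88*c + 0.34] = 1.86*c^2 + 10.26*c - 4.88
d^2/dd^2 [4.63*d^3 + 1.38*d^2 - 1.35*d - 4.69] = 27.78*d + 2.76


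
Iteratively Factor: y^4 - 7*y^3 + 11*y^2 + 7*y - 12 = (y - 4)*(y^3 - 3*y^2 - y + 3) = (y - 4)*(y - 1)*(y^2 - 2*y - 3) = (y - 4)*(y - 1)*(y + 1)*(y - 3)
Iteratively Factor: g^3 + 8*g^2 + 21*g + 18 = (g + 2)*(g^2 + 6*g + 9) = (g + 2)*(g + 3)*(g + 3)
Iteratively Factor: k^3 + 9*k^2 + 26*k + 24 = (k + 3)*(k^2 + 6*k + 8) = (k + 3)*(k + 4)*(k + 2)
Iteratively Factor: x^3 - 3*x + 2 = (x - 1)*(x^2 + x - 2) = (x - 1)*(x + 2)*(x - 1)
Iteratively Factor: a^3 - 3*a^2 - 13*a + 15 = (a - 5)*(a^2 + 2*a - 3) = (a - 5)*(a - 1)*(a + 3)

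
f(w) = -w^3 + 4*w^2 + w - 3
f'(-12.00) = -527.00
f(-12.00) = 2289.00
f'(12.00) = -335.00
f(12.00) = -1143.00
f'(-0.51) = -3.86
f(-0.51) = -2.34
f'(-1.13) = -11.87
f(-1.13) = 2.42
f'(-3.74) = -70.88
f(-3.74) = 101.52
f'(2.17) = 4.23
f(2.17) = 7.79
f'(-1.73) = -21.82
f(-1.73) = 12.42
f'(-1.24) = -13.53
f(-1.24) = 3.82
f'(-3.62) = -67.27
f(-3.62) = 93.24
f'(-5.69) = -141.65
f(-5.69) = 305.03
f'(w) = -3*w^2 + 8*w + 1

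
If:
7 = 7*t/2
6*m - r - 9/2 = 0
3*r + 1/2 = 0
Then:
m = 13/18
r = -1/6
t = 2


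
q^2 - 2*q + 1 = (q - 1)^2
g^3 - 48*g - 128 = (g - 8)*(g + 4)^2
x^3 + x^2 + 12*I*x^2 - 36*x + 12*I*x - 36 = (x + 1)*(x + 6*I)^2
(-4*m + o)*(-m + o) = 4*m^2 - 5*m*o + o^2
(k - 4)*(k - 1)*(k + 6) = k^3 + k^2 - 26*k + 24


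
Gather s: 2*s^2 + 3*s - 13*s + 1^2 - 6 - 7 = 2*s^2 - 10*s - 12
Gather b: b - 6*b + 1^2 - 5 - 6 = -5*b - 10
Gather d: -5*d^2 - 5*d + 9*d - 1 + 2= -5*d^2 + 4*d + 1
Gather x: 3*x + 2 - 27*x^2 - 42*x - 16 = -27*x^2 - 39*x - 14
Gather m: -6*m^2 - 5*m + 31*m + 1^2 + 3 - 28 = -6*m^2 + 26*m - 24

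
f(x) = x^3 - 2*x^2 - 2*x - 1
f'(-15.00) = 733.00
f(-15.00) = -3796.00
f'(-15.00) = 733.00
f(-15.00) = -3796.00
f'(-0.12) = -1.48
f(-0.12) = -0.79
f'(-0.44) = 0.34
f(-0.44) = -0.59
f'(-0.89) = 3.94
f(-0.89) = -1.51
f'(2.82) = 10.58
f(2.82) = -0.12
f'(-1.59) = 11.94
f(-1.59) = -6.90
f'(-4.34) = 71.87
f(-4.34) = -111.74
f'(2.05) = 2.41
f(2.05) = -4.89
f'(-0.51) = 0.82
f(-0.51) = -0.63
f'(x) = 3*x^2 - 4*x - 2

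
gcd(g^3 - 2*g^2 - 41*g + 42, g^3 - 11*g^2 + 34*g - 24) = g - 1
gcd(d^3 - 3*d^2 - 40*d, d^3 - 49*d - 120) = d^2 - 3*d - 40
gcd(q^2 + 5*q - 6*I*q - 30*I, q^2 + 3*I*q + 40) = 1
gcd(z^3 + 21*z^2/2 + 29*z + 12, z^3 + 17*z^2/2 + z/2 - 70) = z + 4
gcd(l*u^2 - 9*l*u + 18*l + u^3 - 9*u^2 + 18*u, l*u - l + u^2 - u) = l + u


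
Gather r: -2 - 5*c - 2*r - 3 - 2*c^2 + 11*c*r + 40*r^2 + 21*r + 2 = -2*c^2 - 5*c + 40*r^2 + r*(11*c + 19) - 3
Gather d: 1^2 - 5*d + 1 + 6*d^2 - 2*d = 6*d^2 - 7*d + 2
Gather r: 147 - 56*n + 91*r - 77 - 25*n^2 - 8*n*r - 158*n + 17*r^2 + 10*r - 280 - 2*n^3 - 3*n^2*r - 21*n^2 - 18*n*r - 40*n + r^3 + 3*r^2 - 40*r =-2*n^3 - 46*n^2 - 254*n + r^3 + 20*r^2 + r*(-3*n^2 - 26*n + 61) - 210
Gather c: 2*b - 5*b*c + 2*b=-5*b*c + 4*b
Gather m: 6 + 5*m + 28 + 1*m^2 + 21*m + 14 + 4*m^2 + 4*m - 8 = 5*m^2 + 30*m + 40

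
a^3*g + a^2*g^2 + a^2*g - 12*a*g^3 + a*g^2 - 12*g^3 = (a - 3*g)*(a + 4*g)*(a*g + g)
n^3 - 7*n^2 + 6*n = n*(n - 6)*(n - 1)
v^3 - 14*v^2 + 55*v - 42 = (v - 7)*(v - 6)*(v - 1)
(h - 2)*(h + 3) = h^2 + h - 6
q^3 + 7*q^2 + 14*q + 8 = (q + 1)*(q + 2)*(q + 4)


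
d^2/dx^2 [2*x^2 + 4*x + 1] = 4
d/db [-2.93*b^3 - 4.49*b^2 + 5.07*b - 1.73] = -8.79*b^2 - 8.98*b + 5.07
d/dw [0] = 0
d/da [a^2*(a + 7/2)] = a*(3*a + 7)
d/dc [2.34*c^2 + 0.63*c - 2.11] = 4.68*c + 0.63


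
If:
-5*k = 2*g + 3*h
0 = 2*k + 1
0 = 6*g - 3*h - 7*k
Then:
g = -1/8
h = 11/12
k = -1/2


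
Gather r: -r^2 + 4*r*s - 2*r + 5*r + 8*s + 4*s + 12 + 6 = -r^2 + r*(4*s + 3) + 12*s + 18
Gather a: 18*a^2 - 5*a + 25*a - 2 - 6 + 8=18*a^2 + 20*a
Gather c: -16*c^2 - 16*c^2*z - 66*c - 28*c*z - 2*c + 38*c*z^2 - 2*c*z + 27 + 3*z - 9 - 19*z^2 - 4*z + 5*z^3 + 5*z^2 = c^2*(-16*z - 16) + c*(38*z^2 - 30*z - 68) + 5*z^3 - 14*z^2 - z + 18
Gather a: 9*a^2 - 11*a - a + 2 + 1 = 9*a^2 - 12*a + 3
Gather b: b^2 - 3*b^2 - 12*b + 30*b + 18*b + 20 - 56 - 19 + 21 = -2*b^2 + 36*b - 34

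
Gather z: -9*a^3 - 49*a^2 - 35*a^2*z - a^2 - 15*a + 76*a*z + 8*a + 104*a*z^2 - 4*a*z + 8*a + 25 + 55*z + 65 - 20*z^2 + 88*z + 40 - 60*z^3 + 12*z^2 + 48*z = -9*a^3 - 50*a^2 + a - 60*z^3 + z^2*(104*a - 8) + z*(-35*a^2 + 72*a + 191) + 130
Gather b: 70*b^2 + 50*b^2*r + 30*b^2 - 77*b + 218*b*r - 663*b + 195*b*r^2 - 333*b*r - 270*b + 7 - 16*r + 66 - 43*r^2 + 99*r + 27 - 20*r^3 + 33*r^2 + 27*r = b^2*(50*r + 100) + b*(195*r^2 - 115*r - 1010) - 20*r^3 - 10*r^2 + 110*r + 100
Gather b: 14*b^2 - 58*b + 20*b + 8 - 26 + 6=14*b^2 - 38*b - 12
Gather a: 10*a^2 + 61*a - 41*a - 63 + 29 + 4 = 10*a^2 + 20*a - 30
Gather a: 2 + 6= 8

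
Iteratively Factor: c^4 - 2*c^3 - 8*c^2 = (c - 4)*(c^3 + 2*c^2) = c*(c - 4)*(c^2 + 2*c) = c*(c - 4)*(c + 2)*(c)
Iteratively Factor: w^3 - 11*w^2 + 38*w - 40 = (w - 4)*(w^2 - 7*w + 10) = (w - 4)*(w - 2)*(w - 5)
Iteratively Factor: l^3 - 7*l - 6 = (l + 2)*(l^2 - 2*l - 3) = (l - 3)*(l + 2)*(l + 1)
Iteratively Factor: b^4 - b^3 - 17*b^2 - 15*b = (b + 3)*(b^3 - 4*b^2 - 5*b) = (b - 5)*(b + 3)*(b^2 + b) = b*(b - 5)*(b + 3)*(b + 1)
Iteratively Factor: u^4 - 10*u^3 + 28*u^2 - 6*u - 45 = (u - 5)*(u^3 - 5*u^2 + 3*u + 9) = (u - 5)*(u - 3)*(u^2 - 2*u - 3) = (u - 5)*(u - 3)^2*(u + 1)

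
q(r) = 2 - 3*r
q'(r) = -3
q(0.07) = 1.79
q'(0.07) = -3.00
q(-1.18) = 5.54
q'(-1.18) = -3.00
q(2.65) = -5.95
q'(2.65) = -3.00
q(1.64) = -2.92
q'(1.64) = -3.00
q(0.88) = -0.64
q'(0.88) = -3.00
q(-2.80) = 10.40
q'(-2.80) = -3.00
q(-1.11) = 5.33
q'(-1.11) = -3.00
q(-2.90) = 10.70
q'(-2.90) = -3.00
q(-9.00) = 29.00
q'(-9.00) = -3.00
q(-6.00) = 20.00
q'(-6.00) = -3.00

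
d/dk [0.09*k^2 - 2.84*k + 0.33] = 0.18*k - 2.84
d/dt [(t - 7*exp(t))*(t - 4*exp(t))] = -11*t*exp(t) + 2*t + 56*exp(2*t) - 11*exp(t)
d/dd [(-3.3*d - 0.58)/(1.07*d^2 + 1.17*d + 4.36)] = (3.531*d^2 + 1.2412*d - 13.7094)/(1.1449*d^4 + 2.5038*d^3 + 10.6993*d^2 + 10.2024*d + 19.0096)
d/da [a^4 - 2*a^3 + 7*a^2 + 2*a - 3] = 4*a^3 - 6*a^2 + 14*a + 2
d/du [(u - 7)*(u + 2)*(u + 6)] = 3*u^2 + 2*u - 44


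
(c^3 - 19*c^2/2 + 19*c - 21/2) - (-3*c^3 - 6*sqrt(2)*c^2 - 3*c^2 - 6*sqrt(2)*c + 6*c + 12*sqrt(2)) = 4*c^3 - 13*c^2/2 + 6*sqrt(2)*c^2 + 6*sqrt(2)*c + 13*c - 12*sqrt(2) - 21/2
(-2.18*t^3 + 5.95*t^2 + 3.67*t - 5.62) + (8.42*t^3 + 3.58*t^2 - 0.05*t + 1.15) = 6.24*t^3 + 9.53*t^2 + 3.62*t - 4.47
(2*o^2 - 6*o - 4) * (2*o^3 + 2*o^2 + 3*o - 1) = 4*o^5 - 8*o^4 - 14*o^3 - 28*o^2 - 6*o + 4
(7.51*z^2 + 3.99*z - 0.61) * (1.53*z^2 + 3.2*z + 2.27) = 11.4903*z^4 + 30.1367*z^3 + 28.8824*z^2 + 7.1053*z - 1.3847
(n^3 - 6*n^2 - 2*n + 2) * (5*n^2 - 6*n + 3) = 5*n^5 - 36*n^4 + 29*n^3 + 4*n^2 - 18*n + 6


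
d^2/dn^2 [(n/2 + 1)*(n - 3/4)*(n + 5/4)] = 3*n + 5/2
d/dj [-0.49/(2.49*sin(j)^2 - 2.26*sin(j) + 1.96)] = (2.4402*sin(j) - 1.1074)*cos(j)/(2.49*sin(j)^2 - 2.26*sin(j) + 1.96)^2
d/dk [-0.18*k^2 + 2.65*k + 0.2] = 2.65 - 0.36*k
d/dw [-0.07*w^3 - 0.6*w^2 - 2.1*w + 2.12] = -0.21*w^2 - 1.2*w - 2.1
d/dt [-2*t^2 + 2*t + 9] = 2 - 4*t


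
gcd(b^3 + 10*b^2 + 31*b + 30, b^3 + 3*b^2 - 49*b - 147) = b + 3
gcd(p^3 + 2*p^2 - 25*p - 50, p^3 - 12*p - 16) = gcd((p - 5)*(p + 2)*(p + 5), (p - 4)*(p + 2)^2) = p + 2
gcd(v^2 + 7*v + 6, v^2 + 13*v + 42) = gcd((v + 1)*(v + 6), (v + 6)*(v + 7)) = v + 6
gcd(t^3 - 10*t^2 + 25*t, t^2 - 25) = t - 5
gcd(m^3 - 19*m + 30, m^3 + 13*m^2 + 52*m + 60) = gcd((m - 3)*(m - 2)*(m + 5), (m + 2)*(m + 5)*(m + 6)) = m + 5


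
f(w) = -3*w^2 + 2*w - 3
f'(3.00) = -16.00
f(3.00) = -24.00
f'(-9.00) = 56.00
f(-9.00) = -264.00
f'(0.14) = 1.16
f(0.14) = -2.78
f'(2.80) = -14.80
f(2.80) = -20.92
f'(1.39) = -6.34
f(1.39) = -6.02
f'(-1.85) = 13.10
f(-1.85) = -16.97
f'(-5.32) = 33.92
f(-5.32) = -98.55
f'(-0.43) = 4.58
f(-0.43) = -4.41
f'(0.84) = -3.04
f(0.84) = -3.44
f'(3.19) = -17.14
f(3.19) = -27.15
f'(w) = 2 - 6*w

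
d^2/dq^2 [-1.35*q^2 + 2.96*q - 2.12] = -2.70000000000000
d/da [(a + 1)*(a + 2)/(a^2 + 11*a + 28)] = 2*(4*a^2 + 26*a + 31)/(a^4 + 22*a^3 + 177*a^2 + 616*a + 784)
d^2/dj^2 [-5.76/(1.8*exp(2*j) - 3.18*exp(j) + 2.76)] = (-5.76*(3.6*exp(j) - 3.18)*(7.2*exp(j) - 6.36)*exp(j) + (41.472*exp(j) - 18.3168)*(1.8*exp(2*j) - 3.18*exp(j) + 2.76))*exp(j)/(1.8*exp(2*j) - 3.18*exp(j) + 2.76)^3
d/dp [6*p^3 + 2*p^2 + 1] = 2*p*(9*p + 2)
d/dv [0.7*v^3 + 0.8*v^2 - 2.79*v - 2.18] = 2.1*v^2 + 1.6*v - 2.79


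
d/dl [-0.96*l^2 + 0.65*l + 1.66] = 0.65 - 1.92*l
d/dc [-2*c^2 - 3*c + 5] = -4*c - 3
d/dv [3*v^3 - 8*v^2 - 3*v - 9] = 9*v^2 - 16*v - 3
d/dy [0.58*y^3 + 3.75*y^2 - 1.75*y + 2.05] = 1.74*y^2 + 7.5*y - 1.75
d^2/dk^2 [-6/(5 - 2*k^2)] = 24*(6*k^2 + 5)/(2*k^2 - 5)^3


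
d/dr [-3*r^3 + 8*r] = 8 - 9*r^2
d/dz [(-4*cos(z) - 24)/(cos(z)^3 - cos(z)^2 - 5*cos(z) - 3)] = 4*(-15*cos(z) - cos(2*z) + 26)*sin(z)/((cos(z) - 3)^2*(cos(z) + 1)^3)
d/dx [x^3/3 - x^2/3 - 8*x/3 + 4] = x^2 - 2*x/3 - 8/3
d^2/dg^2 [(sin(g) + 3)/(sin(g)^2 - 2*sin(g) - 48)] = (sin(g)^5 + 14*sin(g)^4 + 268*sin(g)^3 + 474*sin(g)^2 + 1764*sin(g) - 120)/(-sin(g)^2 + 2*sin(g) + 48)^3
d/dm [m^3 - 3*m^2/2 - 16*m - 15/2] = 3*m^2 - 3*m - 16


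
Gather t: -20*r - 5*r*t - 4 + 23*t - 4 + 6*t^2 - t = -20*r + 6*t^2 + t*(22 - 5*r) - 8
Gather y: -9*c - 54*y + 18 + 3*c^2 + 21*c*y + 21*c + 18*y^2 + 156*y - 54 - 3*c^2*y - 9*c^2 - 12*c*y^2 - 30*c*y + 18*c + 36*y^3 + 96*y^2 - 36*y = -6*c^2 + 30*c + 36*y^3 + y^2*(114 - 12*c) + y*(-3*c^2 - 9*c + 66) - 36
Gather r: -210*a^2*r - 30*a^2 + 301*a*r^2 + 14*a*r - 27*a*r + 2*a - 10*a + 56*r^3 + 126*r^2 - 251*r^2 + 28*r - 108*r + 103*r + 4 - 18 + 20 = -30*a^2 - 8*a + 56*r^3 + r^2*(301*a - 125) + r*(-210*a^2 - 13*a + 23) + 6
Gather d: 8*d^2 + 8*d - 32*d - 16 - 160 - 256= 8*d^2 - 24*d - 432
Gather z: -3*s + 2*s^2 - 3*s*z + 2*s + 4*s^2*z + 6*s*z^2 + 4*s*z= 2*s^2 + 6*s*z^2 - s + z*(4*s^2 + s)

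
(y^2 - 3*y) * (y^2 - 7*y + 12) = y^4 - 10*y^3 + 33*y^2 - 36*y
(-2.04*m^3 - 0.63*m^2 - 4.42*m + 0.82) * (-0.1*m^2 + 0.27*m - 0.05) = 0.204*m^5 - 0.4878*m^4 + 0.3739*m^3 - 1.2439*m^2 + 0.4424*m - 0.041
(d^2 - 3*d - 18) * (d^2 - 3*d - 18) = d^4 - 6*d^3 - 27*d^2 + 108*d + 324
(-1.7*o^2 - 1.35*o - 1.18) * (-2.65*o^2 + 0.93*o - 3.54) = 4.505*o^4 + 1.9965*o^3 + 7.8895*o^2 + 3.6816*o + 4.1772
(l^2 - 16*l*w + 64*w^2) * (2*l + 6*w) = 2*l^3 - 26*l^2*w + 32*l*w^2 + 384*w^3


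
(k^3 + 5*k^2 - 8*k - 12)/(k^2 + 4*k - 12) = k + 1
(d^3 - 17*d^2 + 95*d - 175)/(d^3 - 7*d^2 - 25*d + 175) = (d - 5)/(d + 5)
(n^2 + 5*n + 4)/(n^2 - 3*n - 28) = (n + 1)/(n - 7)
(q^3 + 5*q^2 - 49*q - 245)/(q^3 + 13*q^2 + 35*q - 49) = (q^2 - 2*q - 35)/(q^2 + 6*q - 7)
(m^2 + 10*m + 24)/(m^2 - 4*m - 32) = (m + 6)/(m - 8)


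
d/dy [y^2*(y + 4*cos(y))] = y*(-4*y*sin(y) + 3*y + 8*cos(y))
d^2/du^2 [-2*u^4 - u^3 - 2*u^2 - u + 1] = -24*u^2 - 6*u - 4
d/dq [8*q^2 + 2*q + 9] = 16*q + 2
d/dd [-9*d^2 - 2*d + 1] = -18*d - 2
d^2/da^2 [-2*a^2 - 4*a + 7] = -4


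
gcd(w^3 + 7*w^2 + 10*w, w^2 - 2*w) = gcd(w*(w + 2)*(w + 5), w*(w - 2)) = w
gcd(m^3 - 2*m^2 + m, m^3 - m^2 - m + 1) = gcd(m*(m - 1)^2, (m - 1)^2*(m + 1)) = m^2 - 2*m + 1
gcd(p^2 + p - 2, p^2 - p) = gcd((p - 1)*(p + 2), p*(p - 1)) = p - 1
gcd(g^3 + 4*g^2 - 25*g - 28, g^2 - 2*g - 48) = 1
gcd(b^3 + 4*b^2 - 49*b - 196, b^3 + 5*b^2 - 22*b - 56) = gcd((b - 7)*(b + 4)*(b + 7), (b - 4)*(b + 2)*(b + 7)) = b + 7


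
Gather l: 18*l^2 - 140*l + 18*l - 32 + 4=18*l^2 - 122*l - 28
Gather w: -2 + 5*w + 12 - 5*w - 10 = 0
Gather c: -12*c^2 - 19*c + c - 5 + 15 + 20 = -12*c^2 - 18*c + 30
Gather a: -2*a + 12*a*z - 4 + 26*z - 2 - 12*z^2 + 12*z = a*(12*z - 2) - 12*z^2 + 38*z - 6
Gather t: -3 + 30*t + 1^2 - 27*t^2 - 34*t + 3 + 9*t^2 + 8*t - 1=-18*t^2 + 4*t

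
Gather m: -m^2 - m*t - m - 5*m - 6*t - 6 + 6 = -m^2 + m*(-t - 6) - 6*t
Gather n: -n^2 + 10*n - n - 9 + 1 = -n^2 + 9*n - 8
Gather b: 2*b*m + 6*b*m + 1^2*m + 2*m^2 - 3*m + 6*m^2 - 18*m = 8*b*m + 8*m^2 - 20*m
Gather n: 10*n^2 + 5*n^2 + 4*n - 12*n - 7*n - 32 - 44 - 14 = 15*n^2 - 15*n - 90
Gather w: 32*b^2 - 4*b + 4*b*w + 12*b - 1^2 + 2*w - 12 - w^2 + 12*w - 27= 32*b^2 + 8*b - w^2 + w*(4*b + 14) - 40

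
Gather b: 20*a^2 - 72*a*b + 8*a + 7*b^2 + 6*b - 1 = 20*a^2 + 8*a + 7*b^2 + b*(6 - 72*a) - 1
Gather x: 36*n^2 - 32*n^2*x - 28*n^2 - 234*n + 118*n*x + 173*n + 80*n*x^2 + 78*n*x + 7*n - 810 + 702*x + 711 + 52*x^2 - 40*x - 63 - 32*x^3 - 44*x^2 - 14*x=8*n^2 - 54*n - 32*x^3 + x^2*(80*n + 8) + x*(-32*n^2 + 196*n + 648) - 162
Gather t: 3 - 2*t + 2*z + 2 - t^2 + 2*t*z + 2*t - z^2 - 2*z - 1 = -t^2 + 2*t*z - z^2 + 4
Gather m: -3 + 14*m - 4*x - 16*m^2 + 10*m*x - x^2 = -16*m^2 + m*(10*x + 14) - x^2 - 4*x - 3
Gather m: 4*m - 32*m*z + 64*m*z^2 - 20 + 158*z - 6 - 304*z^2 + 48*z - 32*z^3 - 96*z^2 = m*(64*z^2 - 32*z + 4) - 32*z^3 - 400*z^2 + 206*z - 26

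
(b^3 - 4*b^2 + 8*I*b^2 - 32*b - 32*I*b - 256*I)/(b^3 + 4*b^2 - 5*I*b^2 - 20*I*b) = (b^2 + 8*b*(-1 + I) - 64*I)/(b*(b - 5*I))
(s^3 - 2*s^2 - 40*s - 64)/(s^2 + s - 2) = (s^2 - 4*s - 32)/(s - 1)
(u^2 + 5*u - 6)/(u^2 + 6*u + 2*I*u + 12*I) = (u - 1)/(u + 2*I)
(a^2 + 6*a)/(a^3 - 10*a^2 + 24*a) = (a + 6)/(a^2 - 10*a + 24)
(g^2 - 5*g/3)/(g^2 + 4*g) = (g - 5/3)/(g + 4)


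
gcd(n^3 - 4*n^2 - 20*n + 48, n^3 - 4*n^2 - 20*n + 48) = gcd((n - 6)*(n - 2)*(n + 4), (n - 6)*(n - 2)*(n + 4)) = n^3 - 4*n^2 - 20*n + 48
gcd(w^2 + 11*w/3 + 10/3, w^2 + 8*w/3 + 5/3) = w + 5/3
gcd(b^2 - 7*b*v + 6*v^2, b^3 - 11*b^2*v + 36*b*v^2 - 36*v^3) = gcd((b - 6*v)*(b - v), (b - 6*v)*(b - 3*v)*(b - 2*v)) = -b + 6*v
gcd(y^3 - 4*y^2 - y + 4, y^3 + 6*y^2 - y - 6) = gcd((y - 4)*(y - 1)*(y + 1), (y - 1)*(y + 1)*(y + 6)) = y^2 - 1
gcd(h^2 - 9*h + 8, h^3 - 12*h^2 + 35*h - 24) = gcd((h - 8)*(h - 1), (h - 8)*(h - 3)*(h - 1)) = h^2 - 9*h + 8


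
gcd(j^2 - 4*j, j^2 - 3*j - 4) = j - 4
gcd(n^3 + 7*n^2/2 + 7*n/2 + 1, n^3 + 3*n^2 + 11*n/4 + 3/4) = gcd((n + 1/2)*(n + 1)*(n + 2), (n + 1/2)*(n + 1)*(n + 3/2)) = n^2 + 3*n/2 + 1/2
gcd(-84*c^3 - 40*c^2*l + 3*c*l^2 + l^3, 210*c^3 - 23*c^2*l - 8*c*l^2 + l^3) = 6*c - l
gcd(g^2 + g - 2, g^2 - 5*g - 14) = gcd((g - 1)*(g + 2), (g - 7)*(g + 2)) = g + 2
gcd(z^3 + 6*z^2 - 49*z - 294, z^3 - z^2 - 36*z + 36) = z + 6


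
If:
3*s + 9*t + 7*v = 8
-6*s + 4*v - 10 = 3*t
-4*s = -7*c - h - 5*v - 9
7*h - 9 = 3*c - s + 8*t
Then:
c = 17*v/78 - 239/78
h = 301/130 - 569*v/390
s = 19*v/15 - 38/15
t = 26/15 - 6*v/5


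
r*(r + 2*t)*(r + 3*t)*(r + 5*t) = r^4 + 10*r^3*t + 31*r^2*t^2 + 30*r*t^3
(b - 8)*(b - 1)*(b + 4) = b^3 - 5*b^2 - 28*b + 32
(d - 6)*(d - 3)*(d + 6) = d^3 - 3*d^2 - 36*d + 108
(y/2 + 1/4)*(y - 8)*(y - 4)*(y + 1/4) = y^4/2 - 45*y^3/8 + 185*y^2/16 + 45*y/4 + 2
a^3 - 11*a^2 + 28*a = a*(a - 7)*(a - 4)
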